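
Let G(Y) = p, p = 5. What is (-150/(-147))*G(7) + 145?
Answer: 7355/49 ≈ 150.10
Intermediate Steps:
G(Y) = 5
(-150/(-147))*G(7) + 145 = -150/(-147)*5 + 145 = -150*(-1/147)*5 + 145 = (50/49)*5 + 145 = 250/49 + 145 = 7355/49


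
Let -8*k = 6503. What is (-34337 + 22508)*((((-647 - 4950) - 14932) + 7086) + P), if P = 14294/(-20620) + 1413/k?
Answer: 10663387588704759/67045930 ≈ 1.5905e+8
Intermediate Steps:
k = -6503/8 (k = -1/8*6503 = -6503/8 ≈ -812.88)
P = -163021181/67045930 (P = 14294/(-20620) + 1413/(-6503/8) = 14294*(-1/20620) + 1413*(-8/6503) = -7147/10310 - 11304/6503 = -163021181/67045930 ≈ -2.4315)
(-34337 + 22508)*((((-647 - 4950) - 14932) + 7086) + P) = (-34337 + 22508)*((((-647 - 4950) - 14932) + 7086) - 163021181/67045930) = -11829*(((-5597 - 14932) + 7086) - 163021181/67045930) = -11829*((-20529 + 7086) - 163021181/67045930) = -11829*(-13443 - 163021181/67045930) = -11829*(-901461458171/67045930) = 10663387588704759/67045930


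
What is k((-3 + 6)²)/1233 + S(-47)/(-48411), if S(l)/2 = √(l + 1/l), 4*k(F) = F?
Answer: 1/548 - 2*I*√103870/2275317 ≈ 0.0018248 - 0.00028329*I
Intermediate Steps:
k(F) = F/4
S(l) = 2*√(l + 1/l)
k((-3 + 6)²)/1233 + S(-47)/(-48411) = ((-3 + 6)²/4)/1233 + (2*√(-47 + 1/(-47)))/(-48411) = ((¼)*3²)*(1/1233) + (2*√(-47 - 1/47))*(-1/48411) = ((¼)*9)*(1/1233) + (2*√(-2210/47))*(-1/48411) = (9/4)*(1/1233) + (2*(I*√103870/47))*(-1/48411) = 1/548 + (2*I*√103870/47)*(-1/48411) = 1/548 - 2*I*√103870/2275317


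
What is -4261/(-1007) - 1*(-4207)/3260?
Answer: 18127309/3282820 ≈ 5.5219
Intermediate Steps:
-4261/(-1007) - 1*(-4207)/3260 = -4261*(-1/1007) + 4207*(1/3260) = 4261/1007 + 4207/3260 = 18127309/3282820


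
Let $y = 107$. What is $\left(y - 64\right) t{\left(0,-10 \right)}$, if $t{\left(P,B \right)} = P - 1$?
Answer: $-43$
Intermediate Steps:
$t{\left(P,B \right)} = -1 + P$
$\left(y - 64\right) t{\left(0,-10 \right)} = \left(107 - 64\right) \left(-1 + 0\right) = 43 \left(-1\right) = -43$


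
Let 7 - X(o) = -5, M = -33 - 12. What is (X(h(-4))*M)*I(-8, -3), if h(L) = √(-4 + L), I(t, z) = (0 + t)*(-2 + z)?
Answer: -21600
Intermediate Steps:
M = -45
I(t, z) = t*(-2 + z)
X(o) = 12 (X(o) = 7 - 1*(-5) = 7 + 5 = 12)
(X(h(-4))*M)*I(-8, -3) = (12*(-45))*(-8*(-2 - 3)) = -(-4320)*(-5) = -540*40 = -21600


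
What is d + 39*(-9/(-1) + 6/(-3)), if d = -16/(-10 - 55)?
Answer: 17761/65 ≈ 273.25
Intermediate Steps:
d = 16/65 (d = -16/(-65) = -16*(-1/65) = 16/65 ≈ 0.24615)
d + 39*(-9/(-1) + 6/(-3)) = 16/65 + 39*(-9/(-1) + 6/(-3)) = 16/65 + 39*(-9*(-1) + 6*(-⅓)) = 16/65 + 39*(9 - 2) = 16/65 + 39*7 = 16/65 + 273 = 17761/65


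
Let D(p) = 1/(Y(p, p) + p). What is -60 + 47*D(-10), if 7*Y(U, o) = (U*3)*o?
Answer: -13471/230 ≈ -58.570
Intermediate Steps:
Y(U, o) = 3*U*o/7 (Y(U, o) = ((U*3)*o)/7 = ((3*U)*o)/7 = (3*U*o)/7 = 3*U*o/7)
D(p) = 1/(p + 3*p²/7) (D(p) = 1/(3*p*p/7 + p) = 1/(3*p²/7 + p) = 1/(p + 3*p²/7))
-60 + 47*D(-10) = -60 + 47*(7/(-10*(7 + 3*(-10)))) = -60 + 47*(7*(-⅒)/(7 - 30)) = -60 + 47*(7*(-⅒)/(-23)) = -60 + 47*(7*(-⅒)*(-1/23)) = -60 + 47*(7/230) = -60 + 329/230 = -13471/230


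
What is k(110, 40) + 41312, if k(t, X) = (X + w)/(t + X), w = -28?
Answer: 1032802/25 ≈ 41312.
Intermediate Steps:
k(t, X) = (-28 + X)/(X + t) (k(t, X) = (X - 28)/(t + X) = (-28 + X)/(X + t))
k(110, 40) + 41312 = (-28 + 40)/(40 + 110) + 41312 = 12/150 + 41312 = (1/150)*12 + 41312 = 2/25 + 41312 = 1032802/25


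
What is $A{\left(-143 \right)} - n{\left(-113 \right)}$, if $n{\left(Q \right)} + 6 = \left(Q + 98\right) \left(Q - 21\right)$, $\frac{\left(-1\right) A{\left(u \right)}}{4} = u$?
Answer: $-1432$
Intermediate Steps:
$A{\left(u \right)} = - 4 u$
$n{\left(Q \right)} = -6 + \left(-21 + Q\right) \left(98 + Q\right)$ ($n{\left(Q \right)} = -6 + \left(Q + 98\right) \left(Q - 21\right) = -6 + \left(98 + Q\right) \left(-21 + Q\right) = -6 + \left(-21 + Q\right) \left(98 + Q\right)$)
$A{\left(-143 \right)} - n{\left(-113 \right)} = \left(-4\right) \left(-143\right) - \left(-2064 + \left(-113\right)^{2} + 77 \left(-113\right)\right) = 572 - \left(-2064 + 12769 - 8701\right) = 572 - 2004 = -1432$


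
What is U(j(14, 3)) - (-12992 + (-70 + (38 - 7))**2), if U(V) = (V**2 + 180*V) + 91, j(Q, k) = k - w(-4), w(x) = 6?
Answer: 11031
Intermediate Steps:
j(Q, k) = -6 + k (j(Q, k) = k - 1*6 = k - 6 = -6 + k)
U(V) = 91 + V**2 + 180*V
U(j(14, 3)) - (-12992 + (-70 + (38 - 7))**2) = (91 + (-6 + 3)**2 + 180*(-6 + 3)) - (-12992 + (-70 + (38 - 7))**2) = (91 + (-3)**2 + 180*(-3)) - (-12992 + (-70 + 31)**2) = (91 + 9 - 540) - (-12992 + (-39)**2) = -440 - (-12992 + 1521) = -440 - 1*(-11471) = -440 + 11471 = 11031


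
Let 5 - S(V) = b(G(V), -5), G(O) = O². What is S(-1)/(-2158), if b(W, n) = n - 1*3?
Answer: -1/166 ≈ -0.0060241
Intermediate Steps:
b(W, n) = -3 + n (b(W, n) = n - 3 = -3 + n)
S(V) = 13 (S(V) = 5 - (-3 - 5) = 5 - 1*(-8) = 5 + 8 = 13)
S(-1)/(-2158) = 13/(-2158) = 13*(-1/2158) = -1/166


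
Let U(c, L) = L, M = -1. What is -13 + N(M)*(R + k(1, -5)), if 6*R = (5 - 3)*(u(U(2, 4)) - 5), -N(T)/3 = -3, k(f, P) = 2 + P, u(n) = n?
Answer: -43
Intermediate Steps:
N(T) = 9 (N(T) = -3*(-3) = 9)
R = -⅓ (R = ((5 - 3)*(4 - 5))/6 = (2*(-1))/6 = (⅙)*(-2) = -⅓ ≈ -0.33333)
-13 + N(M)*(R + k(1, -5)) = -13 + 9*(-⅓ + (2 - 5)) = -13 + 9*(-⅓ - 3) = -13 + 9*(-10/3) = -13 - 30 = -43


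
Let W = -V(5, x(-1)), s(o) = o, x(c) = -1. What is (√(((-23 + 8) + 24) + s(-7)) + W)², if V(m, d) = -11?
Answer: (11 + √2)² ≈ 154.11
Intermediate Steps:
W = 11 (W = -1*(-11) = 11)
(√(((-23 + 8) + 24) + s(-7)) + W)² = (√(((-23 + 8) + 24) - 7) + 11)² = (√((-15 + 24) - 7) + 11)² = (√(9 - 7) + 11)² = (√2 + 11)² = (11 + √2)²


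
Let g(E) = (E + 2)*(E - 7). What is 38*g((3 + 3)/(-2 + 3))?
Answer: -304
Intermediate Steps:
g(E) = (-7 + E)*(2 + E) (g(E) = (2 + E)*(-7 + E) = (-7 + E)*(2 + E))
38*g((3 + 3)/(-2 + 3)) = 38*(-14 + ((3 + 3)/(-2 + 3))**2 - 5*(3 + 3)/(-2 + 3)) = 38*(-14 + (6/1)**2 - 30/1) = 38*(-14 + (6*1)**2 - 30) = 38*(-14 + 6**2 - 5*6) = 38*(-14 + 36 - 30) = 38*(-8) = -304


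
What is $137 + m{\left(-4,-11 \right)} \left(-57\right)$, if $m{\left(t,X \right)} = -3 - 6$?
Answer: $650$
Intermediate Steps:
$m{\left(t,X \right)} = -9$ ($m{\left(t,X \right)} = -3 - 6 = -9$)
$137 + m{\left(-4,-11 \right)} \left(-57\right) = 137 - -513 = 137 + 513 = 650$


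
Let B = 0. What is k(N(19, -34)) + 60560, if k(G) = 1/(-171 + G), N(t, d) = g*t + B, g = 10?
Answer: 1150641/19 ≈ 60560.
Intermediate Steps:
N(t, d) = 10*t (N(t, d) = 10*t + 0 = 10*t)
k(N(19, -34)) + 60560 = 1/(-171 + 10*19) + 60560 = 1/(-171 + 190) + 60560 = 1/19 + 60560 = 1150641/19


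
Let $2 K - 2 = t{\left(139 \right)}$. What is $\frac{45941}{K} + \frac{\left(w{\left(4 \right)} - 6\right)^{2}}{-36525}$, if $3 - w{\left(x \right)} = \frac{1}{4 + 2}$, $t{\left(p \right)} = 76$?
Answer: $\frac{20135935607}{17093700} \approx 1178.0$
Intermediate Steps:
$w{\left(x \right)} = \frac{17}{6}$ ($w{\left(x \right)} = 3 - \frac{1}{4 + 2} = 3 - \frac{1}{6} = \frac{17}{6}$)
$K = 39$ ($K = 1 + \frac{1}{2} \cdot 76 = 1 + 38 = 39$)
$\frac{45941}{K} + \frac{\left(w{\left(4 \right)} - 6\right)^{2}}{-36525} = \frac{45941}{39} + \frac{\left(\frac{17}{6} - 6\right)^{2}}{-36525} = 45941 \cdot \frac{1}{39} + \left(- \frac{19}{6}\right)^{2} \left(- \frac{1}{36525}\right) = \frac{45941}{39} + \frac{361}{36} \left(- \frac{1}{36525}\right) = \frac{45941}{39} - \frac{361}{1314900} = \frac{20135935607}{17093700}$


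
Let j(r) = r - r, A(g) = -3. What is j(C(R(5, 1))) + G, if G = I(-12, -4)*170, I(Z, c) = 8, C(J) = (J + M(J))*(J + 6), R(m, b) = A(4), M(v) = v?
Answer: 1360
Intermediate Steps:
R(m, b) = -3
C(J) = 2*J*(6 + J) (C(J) = (J + J)*(J + 6) = (2*J)*(6 + J) = 2*J*(6 + J))
j(r) = 0
G = 1360 (G = 8*170 = 1360)
j(C(R(5, 1))) + G = 0 + 1360 = 1360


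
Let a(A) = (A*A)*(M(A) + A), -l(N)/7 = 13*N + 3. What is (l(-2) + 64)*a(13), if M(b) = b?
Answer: 988650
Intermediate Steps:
l(N) = -21 - 91*N (l(N) = -7*(13*N + 3) = -7*(3 + 13*N) = -21 - 91*N)
a(A) = 2*A**3 (a(A) = (A*A)*(A + A) = A**2*(2*A) = 2*A**3)
(l(-2) + 64)*a(13) = ((-21 - 91*(-2)) + 64)*(2*13**3) = ((-21 + 182) + 64)*(2*2197) = (161 + 64)*4394 = 225*4394 = 988650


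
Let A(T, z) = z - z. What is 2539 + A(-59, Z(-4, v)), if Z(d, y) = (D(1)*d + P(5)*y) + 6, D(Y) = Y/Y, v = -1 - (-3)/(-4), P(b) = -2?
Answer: 2539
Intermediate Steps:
v = -7/4 (v = -1 - (-3)*(-1)/4 = -1 - 1*¾ = -1 - ¾ = -7/4 ≈ -1.7500)
D(Y) = 1
Z(d, y) = 6 + d - 2*y (Z(d, y) = (1*d - 2*y) + 6 = (d - 2*y) + 6 = 6 + d - 2*y)
A(T, z) = 0
2539 + A(-59, Z(-4, v)) = 2539 + 0 = 2539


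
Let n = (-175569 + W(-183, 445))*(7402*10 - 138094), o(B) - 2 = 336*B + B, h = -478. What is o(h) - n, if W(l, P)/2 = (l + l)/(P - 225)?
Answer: -618738030992/55 ≈ -1.1250e+10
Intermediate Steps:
W(l, P) = 4*l/(-225 + P) (W(l, P) = 2*((l + l)/(P - 225)) = 2*((2*l)/(-225 + P)) = 2*(2*l/(-225 + P)) = 4*l/(-225 + P))
o(B) = 2 + 337*B (o(B) = 2 + (336*B + B) = 2 + 337*B)
n = 618729171372/55 (n = (-175569 + 4*(-183)/(-225 + 445))*(7402*10 - 138094) = (-175569 + 4*(-183)/220)*(74020 - 138094) = (-175569 + 4*(-183)*(1/220))*(-64074) = (-175569 - 183/55)*(-64074) = -9656478/55*(-64074) = 618729171372/55 ≈ 1.1250e+10)
o(h) - n = (2 + 337*(-478)) - 1*618729171372/55 = (2 - 161086) - 618729171372/55 = -161084 - 618729171372/55 = -618738030992/55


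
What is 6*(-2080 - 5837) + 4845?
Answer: -42657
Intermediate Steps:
6*(-2080 - 5837) + 4845 = 6*(-7917) + 4845 = -47502 + 4845 = -42657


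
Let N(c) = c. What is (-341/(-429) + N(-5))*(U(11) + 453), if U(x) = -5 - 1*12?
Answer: -71504/39 ≈ -1833.4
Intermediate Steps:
U(x) = -17 (U(x) = -5 - 12 = -17)
(-341/(-429) + N(-5))*(U(11) + 453) = (-341/(-429) - 5)*(-17 + 453) = (-341*(-1/429) - 5)*436 = (31/39 - 5)*436 = -164/39*436 = -71504/39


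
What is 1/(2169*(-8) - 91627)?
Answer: -1/108979 ≈ -9.1761e-6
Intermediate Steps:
1/(2169*(-8) - 91627) = 1/(-17352 - 91627) = 1/(-108979) = -1/108979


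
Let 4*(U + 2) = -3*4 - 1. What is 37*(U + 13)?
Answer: 1147/4 ≈ 286.75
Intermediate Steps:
U = -21/4 (U = -2 + (-3*4 - 1)/4 = -2 + (-12 - 1)/4 = -2 + (¼)*(-13) = -2 - 13/4 = -21/4 ≈ -5.2500)
37*(U + 13) = 37*(-21/4 + 13) = 37*(31/4) = 1147/4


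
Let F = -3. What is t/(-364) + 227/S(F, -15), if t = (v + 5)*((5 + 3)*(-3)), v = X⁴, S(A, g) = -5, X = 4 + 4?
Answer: 102373/455 ≈ 225.00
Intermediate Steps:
X = 8
v = 4096 (v = 8⁴ = 4096)
t = -98424 (t = (4096 + 5)*((5 + 3)*(-3)) = 4101*(8*(-3)) = 4101*(-24) = -98424)
t/(-364) + 227/S(F, -15) = -98424/(-364) + 227/(-5) = -98424*(-1/364) + 227*(-⅕) = 24606/91 - 227/5 = 102373/455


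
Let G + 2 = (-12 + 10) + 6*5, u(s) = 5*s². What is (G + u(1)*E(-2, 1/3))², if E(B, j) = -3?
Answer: 121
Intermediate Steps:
G = 26 (G = -2 + ((-12 + 10) + 6*5) = -2 + (-2 + 30) = -2 + 28 = 26)
(G + u(1)*E(-2, 1/3))² = (26 + (5*1²)*(-3))² = (26 + (5*1)*(-3))² = (26 + 5*(-3))² = (26 - 15)² = 11² = 121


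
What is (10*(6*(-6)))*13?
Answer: -4680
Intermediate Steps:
(10*(6*(-6)))*13 = (10*(-36))*13 = -360*13 = -4680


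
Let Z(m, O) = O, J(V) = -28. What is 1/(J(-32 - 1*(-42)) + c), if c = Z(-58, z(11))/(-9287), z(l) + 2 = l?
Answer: -9287/260045 ≈ -0.035713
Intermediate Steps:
z(l) = -2 + l
c = -9/9287 (c = (-2 + 11)/(-9287) = 9*(-1/9287) = -9/9287 ≈ -0.00096910)
1/(J(-32 - 1*(-42)) + c) = 1/(-28 - 9/9287) = 1/(-260045/9287) = -9287/260045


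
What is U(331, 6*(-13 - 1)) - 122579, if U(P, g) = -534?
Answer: -123113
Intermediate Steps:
U(331, 6*(-13 - 1)) - 122579 = -534 - 122579 = -123113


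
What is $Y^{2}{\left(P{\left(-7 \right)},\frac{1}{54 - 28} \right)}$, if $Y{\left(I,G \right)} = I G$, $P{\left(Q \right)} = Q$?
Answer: $\frac{49}{676} \approx 0.072485$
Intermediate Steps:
$Y{\left(I,G \right)} = G I$
$Y^{2}{\left(P{\left(-7 \right)},\frac{1}{54 - 28} \right)} = \left(\frac{1}{54 - 28} \left(-7\right)\right)^{2} = \left(\frac{1}{26} \left(-7\right)\right)^{2} = \left(- \frac{7}{26}\right)^{2} = \frac{49}{676}$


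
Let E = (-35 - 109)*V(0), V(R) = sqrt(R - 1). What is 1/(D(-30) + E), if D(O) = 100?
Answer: 25/7684 + 9*I/1921 ≈ 0.0032535 + 0.0046851*I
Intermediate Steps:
V(R) = sqrt(-1 + R)
E = -144*I (E = (-35 - 109)*sqrt(-1 + 0) = -144*I ≈ -144.0*I)
1/(D(-30) + E) = 1/(100 - 144*I) = (100 + 144*I)/30736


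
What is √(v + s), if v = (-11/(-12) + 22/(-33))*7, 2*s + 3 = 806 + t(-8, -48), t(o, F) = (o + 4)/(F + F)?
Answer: √58071/12 ≈ 20.082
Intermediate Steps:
t(o, F) = (4 + o)/(2*F) (t(o, F) = (4 + o)/((2*F)) = (4 + o)*(1/(2*F)) = (4 + o)/(2*F))
s = 19273/48 (s = -3/2 + (806 + (½)*(4 - 8)/(-48))/2 = -3/2 + (806 + (½)*(-1/48)*(-4))/2 = -3/2 + (806 + 1/24)/2 = -3/2 + (½)*(19345/24) = -3/2 + 19345/48 = 19273/48 ≈ 401.52)
v = 7/4 (v = (-11*(-1/12) + 22*(-1/33))*7 = (11/12 - ⅔)*7 = (¼)*7 = 7/4 ≈ 1.7500)
√(v + s) = √(7/4 + 19273/48) = √(19357/48) = √58071/12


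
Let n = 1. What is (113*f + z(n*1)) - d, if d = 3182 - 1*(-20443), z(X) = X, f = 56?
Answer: -17296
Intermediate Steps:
d = 23625 (d = 3182 + 20443 = 23625)
(113*f + z(n*1)) - d = (113*56 + 1*1) - 1*23625 = (6328 + 1) - 23625 = 6329 - 23625 = -17296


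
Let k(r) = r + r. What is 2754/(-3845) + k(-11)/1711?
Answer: -4796684/6578795 ≈ -0.72911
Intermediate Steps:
k(r) = 2*r
2754/(-3845) + k(-11)/1711 = 2754/(-3845) + (2*(-11))/1711 = 2754*(-1/3845) - 22*1/1711 = -2754/3845 - 22/1711 = -4796684/6578795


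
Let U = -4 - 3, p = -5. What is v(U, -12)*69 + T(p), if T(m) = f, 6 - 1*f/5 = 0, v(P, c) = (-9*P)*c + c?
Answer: -52962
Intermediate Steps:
U = -7
v(P, c) = c - 9*P*c (v(P, c) = -9*P*c + c = c - 9*P*c)
f = 30 (f = 30 - 5*0 = 30 + 0 = 30)
T(m) = 30
v(U, -12)*69 + T(p) = -12*(1 - 9*(-7))*69 + 30 = -12*(1 + 63)*69 + 30 = -12*64*69 + 30 = -768*69 + 30 = -52992 + 30 = -52962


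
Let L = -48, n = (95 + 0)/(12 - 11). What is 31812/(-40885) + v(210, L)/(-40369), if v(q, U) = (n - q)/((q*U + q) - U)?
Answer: -12613600065991/16211079041430 ≈ -0.77808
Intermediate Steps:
n = 95 (n = 95/1 = 95*1 = 95)
v(q, U) = (95 - q)/(q - U + U*q) (v(q, U) = (95 - q)/((q*U + q) - U) = (95 - q)/((U*q + q) - U) = (95 - q)/((q + U*q) - U) = (95 - q)/(q - U + U*q))
31812/(-40885) + v(210, L)/(-40369) = 31812/(-40885) + ((95 - 1*210)/(210 - 1*(-48) - 48*210))/(-40369) = 31812*(-1/40885) + ((95 - 210)/(210 + 48 - 10080))*(-1/40369) = -31812/40885 + (-115/(-9822))*(-1/40369) = -31812/40885 - 1/9822*(-115)*(-1/40369) = -31812/40885 + (115/9822)*(-1/40369) = -31812/40885 - 115/396504318 = -12613600065991/16211079041430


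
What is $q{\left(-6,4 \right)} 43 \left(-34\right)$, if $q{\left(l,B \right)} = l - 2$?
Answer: $11696$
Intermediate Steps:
$q{\left(l,B \right)} = -2 + l$
$q{\left(-6,4 \right)} 43 \left(-34\right) = \left(-2 - 6\right) 43 \left(-34\right) = \left(-8\right) 43 \left(-34\right) = \left(-344\right) \left(-34\right) = 11696$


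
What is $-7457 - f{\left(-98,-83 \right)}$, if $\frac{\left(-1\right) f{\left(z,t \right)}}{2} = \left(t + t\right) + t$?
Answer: $-7955$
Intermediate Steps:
$f{\left(z,t \right)} = - 6 t$ ($f{\left(z,t \right)} = - 2 \left(\left(t + t\right) + t\right) = - 2 \left(2 t + t\right) = - 2 \cdot 3 t = - 6 t$)
$-7457 - f{\left(-98,-83 \right)} = -7457 - \left(-6\right) \left(-83\right) = -7457 - 498 = -7955$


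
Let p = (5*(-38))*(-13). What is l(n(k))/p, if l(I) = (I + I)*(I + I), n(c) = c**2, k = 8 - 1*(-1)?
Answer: 13122/1235 ≈ 10.625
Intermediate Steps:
k = 9 (k = 8 + 1 = 9)
l(I) = 4*I**2 (l(I) = (2*I)*(2*I) = 4*I**2)
p = 2470 (p = -190*(-13) = 2470)
l(n(k))/p = (4*(9**2)**2)/2470 = (4*81**2)*(1/2470) = (4*6561)*(1/2470) = 26244*(1/2470) = 13122/1235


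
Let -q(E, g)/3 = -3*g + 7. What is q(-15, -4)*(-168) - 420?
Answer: 9156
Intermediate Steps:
q(E, g) = -21 + 9*g (q(E, g) = -3*(-3*g + 7) = -3*(7 - 3*g) = -21 + 9*g)
q(-15, -4)*(-168) - 420 = (-21 + 9*(-4))*(-168) - 420 = (-21 - 36)*(-168) - 420 = -57*(-168) - 420 = 9576 - 420 = 9156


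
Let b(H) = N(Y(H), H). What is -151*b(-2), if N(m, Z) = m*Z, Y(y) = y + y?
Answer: -1208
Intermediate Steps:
Y(y) = 2*y
N(m, Z) = Z*m
b(H) = 2*H² (b(H) = H*(2*H) = 2*H²)
-151*b(-2) = -302*(-2)² = -302*4 = -151*8 = -1208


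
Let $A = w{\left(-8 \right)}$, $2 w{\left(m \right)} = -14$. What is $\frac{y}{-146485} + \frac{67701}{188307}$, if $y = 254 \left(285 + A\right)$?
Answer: $- \frac{1126517633}{9194716965} \approx -0.12252$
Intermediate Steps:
$w{\left(m \right)} = -7$ ($w{\left(m \right)} = \frac{1}{2} \left(-14\right) = -7$)
$A = -7$
$y = 70612$ ($y = 254 \left(285 - 7\right) = 254 \cdot 278 = 70612$)
$\frac{y}{-146485} + \frac{67701}{188307} = \frac{70612}{-146485} + \frac{67701}{188307} = 70612 \left(- \frac{1}{146485}\right) + 67701 \cdot \frac{1}{188307} = - \frac{70612}{146485} + \frac{22567}{62769} = - \frac{1126517633}{9194716965}$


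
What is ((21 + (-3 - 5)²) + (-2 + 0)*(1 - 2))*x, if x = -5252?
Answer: -456924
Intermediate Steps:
((21 + (-3 - 5)²) + (-2 + 0)*(1 - 2))*x = ((21 + (-3 - 5)²) + (-2 + 0)*(1 - 2))*(-5252) = ((21 + (-8)²) - 2*(-1))*(-5252) = ((21 + 64) + 2)*(-5252) = (85 + 2)*(-5252) = 87*(-5252) = -456924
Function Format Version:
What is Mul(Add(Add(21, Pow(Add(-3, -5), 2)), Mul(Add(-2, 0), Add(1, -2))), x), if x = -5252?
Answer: -456924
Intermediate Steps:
Mul(Add(Add(21, Pow(Add(-3, -5), 2)), Mul(Add(-2, 0), Add(1, -2))), x) = Mul(Add(Add(21, Pow(Add(-3, -5), 2)), Mul(Add(-2, 0), Add(1, -2))), -5252) = Mul(Add(Add(21, Pow(-8, 2)), Mul(-2, -1)), -5252) = Mul(Add(Add(21, 64), 2), -5252) = Mul(Add(85, 2), -5252) = Mul(87, -5252) = -456924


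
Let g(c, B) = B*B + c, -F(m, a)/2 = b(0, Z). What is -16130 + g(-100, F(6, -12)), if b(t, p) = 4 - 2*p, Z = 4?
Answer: -16166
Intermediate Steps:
F(m, a) = 8 (F(m, a) = -2*(4 - 2*4) = -2*(4 - 8) = -2*(-4) = 8)
g(c, B) = c + B² (g(c, B) = B² + c = c + B²)
-16130 + g(-100, F(6, -12)) = -16130 + (-100 + 8²) = -16130 + (-100 + 64) = -16130 - 36 = -16166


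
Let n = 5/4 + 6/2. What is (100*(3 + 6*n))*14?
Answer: 39900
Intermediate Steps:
n = 17/4 (n = 5*(¼) + 6*(½) = 5/4 + 3 = 17/4 ≈ 4.2500)
(100*(3 + 6*n))*14 = (100*(3 + 6*(17/4)))*14 = (100*(3 + 51/2))*14 = (100*(57/2))*14 = 2850*14 = 39900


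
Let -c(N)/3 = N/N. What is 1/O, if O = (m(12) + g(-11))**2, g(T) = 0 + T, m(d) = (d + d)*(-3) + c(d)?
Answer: 1/7396 ≈ 0.00013521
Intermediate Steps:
c(N) = -3 (c(N) = -3*N/N = -3*1 = -3)
m(d) = -3 - 6*d (m(d) = (d + d)*(-3) - 3 = (2*d)*(-3) - 3 = -6*d - 3 = -3 - 6*d)
g(T) = T
O = 7396 (O = ((-3 - 6*12) - 11)**2 = ((-3 - 72) - 11)**2 = (-75 - 11)**2 = (-86)**2 = 7396)
1/O = 1/7396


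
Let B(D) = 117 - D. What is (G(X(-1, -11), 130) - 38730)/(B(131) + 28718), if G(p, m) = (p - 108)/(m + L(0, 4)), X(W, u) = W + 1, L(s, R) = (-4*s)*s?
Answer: -26224/19435 ≈ -1.3493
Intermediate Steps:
L(s, R) = -4*s²
X(W, u) = 1 + W
G(p, m) = (-108 + p)/m (G(p, m) = (p - 108)/(m - 4*0²) = (-108 + p)/(m - 4*0) = (-108 + p)/(m + 0) = (-108 + p)/m)
(G(X(-1, -11), 130) - 38730)/(B(131) + 28718) = ((-108 + (1 - 1))/130 - 38730)/((117 - 1*131) + 28718) = ((-108 + 0)/130 - 38730)/((117 - 131) + 28718) = ((1/130)*(-108) - 38730)/(-14 + 28718) = (-54/65 - 38730)/28704 = -2517504/65*1/28704 = -26224/19435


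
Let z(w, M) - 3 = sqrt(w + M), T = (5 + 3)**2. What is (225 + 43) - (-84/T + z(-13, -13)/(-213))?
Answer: 305955/1136 + I*sqrt(26)/213 ≈ 269.33 + 0.023939*I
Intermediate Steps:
T = 64 (T = 8**2 = 64)
z(w, M) = 3 + sqrt(M + w) (z(w, M) = 3 + sqrt(w + M) = 3 + sqrt(M + w))
(225 + 43) - (-84/T + z(-13, -13)/(-213)) = (225 + 43) - (-84/64 + (3 + sqrt(-13 - 13))/(-213)) = 268 - (-84*1/64 + (3 + sqrt(-26))*(-1/213)) = 268 - (-21/16 + (3 + I*sqrt(26))*(-1/213)) = 268 - (-21/16 + (-1/71 - I*sqrt(26)/213)) = 268 - (-1507/1136 - I*sqrt(26)/213) = 268 + (1507/1136 + I*sqrt(26)/213) = 305955/1136 + I*sqrt(26)/213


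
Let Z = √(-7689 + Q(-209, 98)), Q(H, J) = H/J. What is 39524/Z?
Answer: -276668*I*√1507462/753731 ≈ -450.68*I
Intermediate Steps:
Z = I*√1507462/14 (Z = √(-7689 - 209/98) = √(-753731/98) = I*√1507462/14 ≈ 87.699*I)
39524/Z = 39524/((I*√1507462/14)) = 39524*(-7*I*√1507462/753731) = -276668*I*√1507462/753731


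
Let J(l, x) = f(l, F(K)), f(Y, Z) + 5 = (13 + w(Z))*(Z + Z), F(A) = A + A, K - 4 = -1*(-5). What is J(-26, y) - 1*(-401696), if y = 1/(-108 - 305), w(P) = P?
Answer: 402807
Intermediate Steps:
K = 9 (K = 4 - 1*(-5) = 4 + 5 = 9)
F(A) = 2*A
y = -1/413 (y = 1/(-413) = -1/413 ≈ -0.0024213)
f(Y, Z) = -5 + 2*Z*(13 + Z) (f(Y, Z) = -5 + (13 + Z)*(Z + Z) = -5 + (13 + Z)*(2*Z) = -5 + 2*Z*(13 + Z))
J(l, x) = 1111 (J(l, x) = -5 + 2*(2*9)² + 26*(2*9) = -5 + 2*18² + 26*18 = -5 + 2*324 + 468 = -5 + 648 + 468 = 1111)
J(-26, y) - 1*(-401696) = 1111 - 1*(-401696) = 1111 + 401696 = 402807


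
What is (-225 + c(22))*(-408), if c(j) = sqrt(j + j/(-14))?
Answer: 91800 - 408*sqrt(1001)/7 ≈ 89956.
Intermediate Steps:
c(j) = sqrt(182)*sqrt(j)/14 (c(j) = sqrt(j + j*(-1/14)) = sqrt(j - j/14) = sqrt(13*j/14) = sqrt(182)*sqrt(j)/14)
(-225 + c(22))*(-408) = (-225 + sqrt(182)*sqrt(22)/14)*(-408) = (-225 + sqrt(1001)/7)*(-408) = 91800 - 408*sqrt(1001)/7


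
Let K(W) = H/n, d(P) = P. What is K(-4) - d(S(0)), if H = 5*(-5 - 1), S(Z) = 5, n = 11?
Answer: -85/11 ≈ -7.7273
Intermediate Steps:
H = -30 (H = 5*(-6) = -30)
K(W) = -30/11
K(-4) - d(S(0)) = -30/11 - 1*5 = -30/11 - 5 = -85/11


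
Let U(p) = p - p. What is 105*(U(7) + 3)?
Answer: 315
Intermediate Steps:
U(p) = 0
105*(U(7) + 3) = 105*(0 + 3) = 105*3 = 315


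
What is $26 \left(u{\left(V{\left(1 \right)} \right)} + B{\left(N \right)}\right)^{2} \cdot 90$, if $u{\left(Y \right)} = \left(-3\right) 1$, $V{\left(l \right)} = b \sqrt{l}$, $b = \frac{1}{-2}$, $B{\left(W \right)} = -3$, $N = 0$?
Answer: $84240$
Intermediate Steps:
$b = - \frac{1}{2} \approx -0.5$
$V{\left(l \right)} = - \frac{\sqrt{l}}{2}$
$u{\left(Y \right)} = -3$
$26 \left(u{\left(V{\left(1 \right)} \right)} + B{\left(N \right)}\right)^{2} \cdot 90 = 26 \left(-3 - 3\right)^{2} \cdot 90 = 26 \left(-6\right)^{2} \cdot 90 = 26 \cdot 36 \cdot 90 = 936 \cdot 90 = 84240$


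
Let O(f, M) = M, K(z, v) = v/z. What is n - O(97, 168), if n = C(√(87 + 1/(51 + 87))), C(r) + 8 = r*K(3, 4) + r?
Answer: -176 + 7*√1656966/414 ≈ -154.24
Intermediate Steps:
C(r) = -8 + 7*r/3 (C(r) = -8 + (r*(4/3) + r) = -8 + (4*r/3 + r) = -8 + 7*r/3)
n = -8 + 7*√1656966/414 (n = -8 + 7*√(87 + 1/(51 + 87))/3 = -8 + 7*√(87 + 1/138)/3 = -8 + 7*√(12007/138)/3 = -8 + 7*(√1656966/138)/3 = -8 + 7*√1656966/414 ≈ 13.765)
n - O(97, 168) = (-8 + 7*√1656966/414) - 1*168 = (-8 + 7*√1656966/414) - 168 = -176 + 7*√1656966/414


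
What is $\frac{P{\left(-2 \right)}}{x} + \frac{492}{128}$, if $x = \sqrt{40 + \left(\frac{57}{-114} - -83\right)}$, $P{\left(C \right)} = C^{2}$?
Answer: $\frac{123}{32} + \frac{4 \sqrt{10}}{35} \approx 4.2052$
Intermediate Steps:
$x = \frac{7 \sqrt{10}}{2}$ ($x = \sqrt{40 + \left(57 \left(- \frac{1}{114}\right) + 83\right)} = \sqrt{40 + \left(- \frac{1}{2} + 83\right)} = \sqrt{40 + \frac{165}{2}} = \sqrt{\frac{245}{2}} = \frac{7 \sqrt{10}}{2} \approx 11.068$)
$\frac{P{\left(-2 \right)}}{x} + \frac{492}{128} = \frac{\left(-2\right)^{2}}{\frac{7}{2} \sqrt{10}} + \frac{492}{128} = 4 \frac{\sqrt{10}}{35} + 492 \cdot \frac{1}{128} = \frac{4 \sqrt{10}}{35} + \frac{123}{32} = \frac{123}{32} + \frac{4 \sqrt{10}}{35}$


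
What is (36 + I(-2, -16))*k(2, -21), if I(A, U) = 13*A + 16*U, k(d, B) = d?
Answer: -492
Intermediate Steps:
(36 + I(-2, -16))*k(2, -21) = (36 + (13*(-2) + 16*(-16)))*2 = (36 + (-26 - 256))*2 = (36 - 282)*2 = -246*2 = -492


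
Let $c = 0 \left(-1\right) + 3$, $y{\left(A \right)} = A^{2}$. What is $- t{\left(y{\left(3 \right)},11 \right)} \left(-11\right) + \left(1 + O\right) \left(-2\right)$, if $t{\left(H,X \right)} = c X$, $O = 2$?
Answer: $357$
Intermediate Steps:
$c = 3$ ($c = 0 + 3 = 3$)
$t{\left(H,X \right)} = 3 X$
$- t{\left(y{\left(3 \right)},11 \right)} \left(-11\right) + \left(1 + O\right) \left(-2\right) = - 3 \cdot 11 \left(-11\right) + \left(1 + 2\right) \left(-2\right) = \left(-1\right) 33 \left(-11\right) + 3 \left(-2\right) = \left(-33\right) \left(-11\right) - 6 = 363 - 6 = 357$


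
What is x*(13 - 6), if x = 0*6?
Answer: 0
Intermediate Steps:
x = 0
x*(13 - 6) = 0*(13 - 6) = 0*7 = 0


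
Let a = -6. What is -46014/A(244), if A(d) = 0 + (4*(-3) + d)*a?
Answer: 7669/232 ≈ 33.056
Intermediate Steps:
A(d) = 72 - 6*d (A(d) = 0 + (4*(-3) + d)*(-6) = 0 + (-12 + d)*(-6) = 0 + (72 - 6*d) = 72 - 6*d)
-46014/A(244) = -46014/(72 - 6*244) = -46014/(72 - 1464) = -46014/(-1392) = -46014*(-1/1392) = 7669/232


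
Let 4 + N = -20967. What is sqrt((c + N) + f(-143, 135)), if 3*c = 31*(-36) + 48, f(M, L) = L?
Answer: 2*I*sqrt(5298) ≈ 145.57*I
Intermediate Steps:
N = -20971 (N = -4 - 20967 = -20971)
c = -356 (c = (31*(-36) + 48)/3 = (-1116 + 48)/3 = (1/3)*(-1068) = -356)
sqrt((c + N) + f(-143, 135)) = sqrt((-356 - 20971) + 135) = sqrt(-21327 + 135) = sqrt(-21192) = 2*I*sqrt(5298)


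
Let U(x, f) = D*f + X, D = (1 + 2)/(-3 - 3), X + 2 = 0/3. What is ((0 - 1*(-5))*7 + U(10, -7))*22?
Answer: 803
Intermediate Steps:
X = -2 (X = -2 + 0/3 = -2 + 0*(⅓) = -2 + 0 = -2)
D = -½ (D = 3/(-6) = 3*(-⅙) = -½ ≈ -0.50000)
U(x, f) = -2 - f/2 (U(x, f) = -f/2 - 2 = -2 - f/2)
((0 - 1*(-5))*7 + U(10, -7))*22 = ((0 - 1*(-5))*7 + (-2 - ½*(-7)))*22 = ((0 + 5)*7 + (-2 + 7/2))*22 = (5*7 + 3/2)*22 = (35 + 3/2)*22 = (73/2)*22 = 803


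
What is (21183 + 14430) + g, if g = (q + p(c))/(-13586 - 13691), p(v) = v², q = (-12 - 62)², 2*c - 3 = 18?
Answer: 3885640859/109108 ≈ 35613.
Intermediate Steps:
c = 21/2 (c = 3/2 + (½)*18 = 3/2 + 9 = 21/2 ≈ 10.500)
q = 5476 (q = (-74)² = 5476)
g = -22345/109108 (g = (5476 + (21/2)²)/(-13586 - 13691) = (5476 + 441/4)/(-27277) = (22345/4)*(-1/27277) = -22345/109108 ≈ -0.20480)
(21183 + 14430) + g = (21183 + 14430) - 22345/109108 = 35613 - 22345/109108 = 3885640859/109108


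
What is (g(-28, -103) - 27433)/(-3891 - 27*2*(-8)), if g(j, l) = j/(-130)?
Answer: 594377/74945 ≈ 7.9308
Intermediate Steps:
g(j, l) = -j/130 (g(j, l) = j*(-1/130) = -j/130)
(g(-28, -103) - 27433)/(-3891 - 27*2*(-8)) = (-1/130*(-28) - 27433)/(-3891 - 27*2*(-8)) = (14/65 - 27433)/(-3891 - 54*(-8)) = -1783131/(65*(-3891 + 432)) = -1783131/65/(-3459) = -1783131/65*(-1/3459) = 594377/74945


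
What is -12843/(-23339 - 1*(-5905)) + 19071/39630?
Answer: 70120992/57575785 ≈ 1.2179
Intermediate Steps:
-12843/(-23339 - 1*(-5905)) + 19071/39630 = -12843/(-23339 + 5905) + 19071*(1/39630) = -12843/(-17434) + 6357/13210 = -12843*(-1/17434) + 6357/13210 = 12843/17434 + 6357/13210 = 70120992/57575785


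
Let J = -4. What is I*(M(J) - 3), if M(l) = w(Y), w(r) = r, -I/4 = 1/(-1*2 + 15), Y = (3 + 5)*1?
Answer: -20/13 ≈ -1.5385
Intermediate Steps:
Y = 8 (Y = 8*1 = 8)
I = -4/13 (I = -4/(-1*2 + 15) = -4/(-2 + 15) = -4/13 ≈ -0.30769)
M(l) = 8
I*(M(J) - 3) = -4*(8 - 3)/13 = -4/13*5 = -20/13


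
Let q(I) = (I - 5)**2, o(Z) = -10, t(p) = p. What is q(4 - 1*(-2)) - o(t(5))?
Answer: 11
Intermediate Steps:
q(I) = (-5 + I)**2
q(4 - 1*(-2)) - o(t(5)) = (-5 + (4 - 1*(-2)))**2 - 1*(-10) = (-5 + (4 + 2))**2 + 10 = (-5 + 6)**2 + 10 = 1**2 + 10 = 1 + 10 = 11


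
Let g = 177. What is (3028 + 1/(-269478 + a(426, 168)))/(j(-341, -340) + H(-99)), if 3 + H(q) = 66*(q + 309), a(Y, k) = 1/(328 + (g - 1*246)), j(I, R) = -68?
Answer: 211338657169/962400510989 ≈ 0.21960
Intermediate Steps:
a(Y, k) = 1/259 (a(Y, k) = 1/(328 + (177 - 1*246)) = 1/(328 + (177 - 246)) = 1/(328 - 69) = 1/259)
H(q) = 20391 + 66*q (H(q) = -3 + 66*(q + 309) = -3 + 66*(309 + q) = -3 + (20394 + 66*q) = 20391 + 66*q)
(3028 + 1/(-269478 + a(426, 168)))/(j(-341, -340) + H(-99)) = (3028 + 1/(-269478 + 1/259))/(-68 + (20391 + 66*(-99))) = (3028 + 1/(-69794801/259))/(-68 + (20391 - 6534)) = (3028 - 259/69794801)/(-68 + 13857) = (211338657169/69794801)/13789 = (211338657169/69794801)*(1/13789) = 211338657169/962400510989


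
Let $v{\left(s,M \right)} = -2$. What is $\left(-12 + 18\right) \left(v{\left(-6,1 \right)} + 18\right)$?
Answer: $96$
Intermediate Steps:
$\left(-12 + 18\right) \left(v{\left(-6,1 \right)} + 18\right) = \left(-12 + 18\right) \left(-2 + 18\right) = 6 \cdot 16 = 96$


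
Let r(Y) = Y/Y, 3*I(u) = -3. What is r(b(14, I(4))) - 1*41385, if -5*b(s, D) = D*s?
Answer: -41384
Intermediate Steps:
I(u) = -1 (I(u) = (1/3)*(-3) = -1)
b(s, D) = -D*s/5
r(Y) = 1
r(b(14, I(4))) - 1*41385 = 1 - 1*41385 = 1 - 41385 = -41384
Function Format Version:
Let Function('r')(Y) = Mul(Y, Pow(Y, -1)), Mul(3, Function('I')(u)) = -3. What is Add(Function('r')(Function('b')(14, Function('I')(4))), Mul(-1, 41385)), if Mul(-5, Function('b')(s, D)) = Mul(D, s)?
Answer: -41384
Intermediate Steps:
Function('I')(u) = -1 (Function('I')(u) = Mul(Rational(1, 3), -3) = -1)
Function('b')(s, D) = Mul(Rational(-1, 5), D, s) (Function('b')(s, D) = Mul(Rational(-1, 5), Mul(D, s)) = Mul(Rational(-1, 5), D, s))
Function('r')(Y) = 1
Add(Function('r')(Function('b')(14, Function('I')(4))), Mul(-1, 41385)) = Add(1, Mul(-1, 41385)) = Add(1, -41385) = -41384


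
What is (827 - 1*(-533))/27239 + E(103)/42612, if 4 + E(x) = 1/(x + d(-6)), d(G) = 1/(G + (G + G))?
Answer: 53592121897/1075396210302 ≈ 0.049835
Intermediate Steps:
d(G) = 1/(3*G) (d(G) = 1/(G + 2*G) = 1/(3*G))
E(x) = -4 + 1/(-1/18 + x) (E(x) = -4 + 1/(x + (⅓)/(-6)) = -4 + 1/(x + (⅓)*(-⅙)) = -4 + 1/(x - 1/18) = -4 + 1/(-1/18 + x))
(827 - 1*(-533))/27239 + E(103)/42612 = (827 - 1*(-533))/27239 + (2*(11 - 36*103)/(-1 + 18*103))/42612 = (827 + 533)*(1/27239) + (2*(11 - 3708)/(-1 + 1854))*(1/42612) = 1360*(1/27239) + (2*(-3697)/1853)*(1/42612) = 1360/27239 + (2*(1/1853)*(-3697))*(1/42612) = 1360/27239 - 7394/1853*1/42612 = 1360/27239 - 3697/39480018 = 53592121897/1075396210302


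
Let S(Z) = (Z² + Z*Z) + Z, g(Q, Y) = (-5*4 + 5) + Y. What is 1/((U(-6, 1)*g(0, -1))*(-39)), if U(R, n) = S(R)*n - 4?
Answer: 1/38688 ≈ 2.5848e-5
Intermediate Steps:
g(Q, Y) = -15 + Y (g(Q, Y) = (-20 + 5) + Y = -15 + Y)
S(Z) = Z + 2*Z² (S(Z) = (Z² + Z²) + Z = 2*Z² + Z = Z + 2*Z²)
U(R, n) = -4 + R*n*(1 + 2*R) (U(R, n) = (R*(1 + 2*R))*n - 4 = R*n*(1 + 2*R) - 4 = -4 + R*n*(1 + 2*R))
1/((U(-6, 1)*g(0, -1))*(-39)) = 1/(((-4 - 6*1*(1 + 2*(-6)))*(-15 - 1))*(-39)) = 1/(((-4 - 6*1*(1 - 12))*(-16))*(-39)) = 1/(((-4 - 6*1*(-11))*(-16))*(-39)) = 1/(((-4 + 66)*(-16))*(-39)) = 1/((62*(-16))*(-39)) = 1/(-992*(-39)) = 1/38688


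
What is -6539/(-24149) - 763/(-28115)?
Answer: 202269672/678949135 ≈ 0.29792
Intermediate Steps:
-6539/(-24149) - 763/(-28115) = -6539*(-1/24149) - 763*(-1/28115) = 6539/24149 + 763/28115 = 202269672/678949135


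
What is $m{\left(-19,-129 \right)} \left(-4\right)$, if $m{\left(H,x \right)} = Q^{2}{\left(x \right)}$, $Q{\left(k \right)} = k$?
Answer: $-66564$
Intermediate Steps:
$m{\left(H,x \right)} = x^{2}$
$m{\left(-19,-129 \right)} \left(-4\right) = \left(-129\right)^{2} \left(-4\right) = 16641 \left(-4\right) = -66564$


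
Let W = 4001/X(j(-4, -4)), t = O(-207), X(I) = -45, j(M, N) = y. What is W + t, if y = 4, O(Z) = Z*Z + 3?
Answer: 1924339/45 ≈ 42763.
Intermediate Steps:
O(Z) = 3 + Z² (O(Z) = Z² + 3 = 3 + Z²)
j(M, N) = 4
t = 42852 (t = 3 + (-207)² = 3 + 42849 = 42852)
W = -4001/45 (W = 4001/(-45) = 4001*(-1/45) = -4001/45 ≈ -88.911)
W + t = -4001/45 + 42852 = 1924339/45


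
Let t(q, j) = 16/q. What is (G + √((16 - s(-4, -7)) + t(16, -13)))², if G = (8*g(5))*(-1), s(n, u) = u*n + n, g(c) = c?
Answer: (40 - I*√7)² ≈ 1593.0 - 211.66*I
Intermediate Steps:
s(n, u) = n + n*u (s(n, u) = n*u + n = n + n*u)
G = -40 (G = (8*5)*(-1) = 40*(-1) = -40)
(G + √((16 - s(-4, -7)) + t(16, -13)))² = (-40 + √((16 - (-4)*(1 - 7)) + 16/16))² = (-40 + √((16 - (-4)*(-6)) + 16*(1/16)))² = (-40 + √((16 - 1*24) + 1))² = (-40 + √((16 - 24) + 1))² = (-40 + √(-8 + 1))² = (-40 + √(-7))² = (-40 + I*√7)²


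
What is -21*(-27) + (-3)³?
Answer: 540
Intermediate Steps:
-21*(-27) + (-3)³ = 567 - 27 = 540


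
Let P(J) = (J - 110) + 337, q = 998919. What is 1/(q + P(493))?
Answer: 1/999639 ≈ 1.0004e-6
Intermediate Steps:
P(J) = 227 + J (P(J) = (-110 + J) + 337 = 227 + J)
1/(q + P(493)) = 1/(998919 + (227 + 493)) = 1/(998919 + 720) = 1/999639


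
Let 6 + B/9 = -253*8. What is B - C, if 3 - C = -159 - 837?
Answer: -19269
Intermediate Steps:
C = 999 (C = 3 - (-159 - 837) = 3 - 1*(-996) = 3 + 996 = 999)
B = -18270 (B = -54 + 9*(-253*8) = -54 + 9*(-2024) = -54 - 18216 = -18270)
B - C = -18270 - 1*999 = -18270 - 999 = -19269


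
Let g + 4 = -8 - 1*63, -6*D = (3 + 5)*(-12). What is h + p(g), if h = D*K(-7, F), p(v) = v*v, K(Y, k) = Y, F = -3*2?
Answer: 5513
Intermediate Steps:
F = -6
D = 16 (D = -(3 + 5)*(-12)/6 = -4*(-12)/3 = -⅙*(-96) = 16)
g = -75 (g = -4 + (-8 - 1*63) = -4 + (-8 - 63) = -4 - 71 = -75)
p(v) = v²
h = -112 (h = 16*(-7) = -112)
h + p(g) = -112 + (-75)² = -112 + 5625 = 5513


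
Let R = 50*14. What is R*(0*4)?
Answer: 0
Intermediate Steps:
R = 700
R*(0*4) = 700*(0*4) = 700*0 = 0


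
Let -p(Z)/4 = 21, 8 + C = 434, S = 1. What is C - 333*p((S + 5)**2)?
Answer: 28398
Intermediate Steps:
C = 426 (C = -8 + 434 = 426)
p(Z) = -84 (p(Z) = -4*21 = -84)
C - 333*p((S + 5)**2) = 426 - 333*(-84) = 426 + 27972 = 28398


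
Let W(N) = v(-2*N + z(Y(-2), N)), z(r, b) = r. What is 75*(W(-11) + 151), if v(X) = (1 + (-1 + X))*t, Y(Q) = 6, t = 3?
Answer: 17625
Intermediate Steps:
v(X) = 3*X (v(X) = (1 + (-1 + X))*3 = X*3 = 3*X)
W(N) = 18 - 6*N (W(N) = 3*(-2*N + 6) = 3*(6 - 2*N) = 18 - 6*N)
75*(W(-11) + 151) = 75*((18 - 6*(-11)) + 151) = 75*((18 + 66) + 151) = 75*(84 + 151) = 75*235 = 17625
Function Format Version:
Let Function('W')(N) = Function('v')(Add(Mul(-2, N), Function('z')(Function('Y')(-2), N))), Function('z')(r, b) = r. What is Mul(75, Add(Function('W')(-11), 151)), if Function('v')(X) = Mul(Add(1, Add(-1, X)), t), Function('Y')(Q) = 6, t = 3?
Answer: 17625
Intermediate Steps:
Function('v')(X) = Mul(3, X) (Function('v')(X) = Mul(Add(1, Add(-1, X)), 3) = Mul(X, 3) = Mul(3, X))
Function('W')(N) = Add(18, Mul(-6, N)) (Function('W')(N) = Mul(3, Add(Mul(-2, N), 6)) = Mul(3, Add(6, Mul(-2, N))) = Add(18, Mul(-6, N)))
Mul(75, Add(Function('W')(-11), 151)) = Mul(75, Add(Add(18, Mul(-6, -11)), 151)) = Mul(75, Add(Add(18, 66), 151)) = Mul(75, Add(84, 151)) = Mul(75, 235) = 17625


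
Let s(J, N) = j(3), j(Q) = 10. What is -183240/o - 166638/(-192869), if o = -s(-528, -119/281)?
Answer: 3534298194/192869 ≈ 18325.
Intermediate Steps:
s(J, N) = 10
o = -10 (o = -1*10 = -10)
-183240/o - 166638/(-192869) = -183240/(-10) - 166638/(-192869) = -183240*(-⅒) - 166638*(-1/192869) = 18324 + 166638/192869 = 3534298194/192869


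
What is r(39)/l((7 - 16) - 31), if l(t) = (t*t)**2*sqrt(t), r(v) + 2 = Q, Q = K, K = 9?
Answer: -7*I*sqrt(10)/51200000 ≈ -4.3234e-7*I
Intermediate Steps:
Q = 9
r(v) = 7 (r(v) = -2 + 9 = 7)
l(t) = t**(9/2) (l(t) = (t**2)**2*sqrt(t) = t**4*sqrt(t) = t**(9/2))
r(39)/l((7 - 16) - 31) = 7/(((7 - 16) - 31)**(9/2)) = 7/((-9 - 31)**(9/2)) = 7/((-40)**(9/2)) = 7/((5120000*I*sqrt(10))) = 7*(-I*sqrt(10)/51200000) = -7*I*sqrt(10)/51200000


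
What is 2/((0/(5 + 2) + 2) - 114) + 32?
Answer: 1791/56 ≈ 31.982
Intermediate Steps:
2/((0/(5 + 2) + 2) - 114) + 32 = 2/((0/7 + 2) - 114) + 32 = 2/((0*(⅐) + 2) - 114) + 32 = 2/((0 + 2) - 114) + 32 = 2/(2 - 114) + 32 = 2/(-112) + 32 = 2*(-1/112) + 32 = -1/56 + 32 = 1791/56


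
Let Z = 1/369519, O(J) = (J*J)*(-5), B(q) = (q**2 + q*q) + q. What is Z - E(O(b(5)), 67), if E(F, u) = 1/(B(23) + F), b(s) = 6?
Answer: -368618/332936619 ≈ -0.0011072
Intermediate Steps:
B(q) = q + 2*q**2 (B(q) = (q**2 + q**2) + q = 2*q**2 + q = q + 2*q**2)
O(J) = -5*J**2 (O(J) = J**2*(-5) = -5*J**2)
E(F, u) = 1/(1081 + F) (E(F, u) = 1/(23*(1 + 2*23) + F) = 1/(23*(1 + 46) + F) = 1/(23*47 + F) = 1/(1081 + F))
Z = 1/369519 ≈ 2.7062e-6
Z - E(O(b(5)), 67) = 1/369519 - 1/(1081 - 5*6**2) = 1/369519 - 1/(1081 - 5*36) = 1/369519 - 1/(1081 - 180) = 1/369519 - 1/901 = -368618/332936619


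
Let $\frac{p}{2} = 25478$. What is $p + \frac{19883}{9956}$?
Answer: $\frac{507337819}{9956} \approx 50958.0$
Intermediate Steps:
$p = 50956$ ($p = 2 \cdot 25478 = 50956$)
$p + \frac{19883}{9956} = 50956 + \frac{19883}{9956} = \frac{507337819}{9956}$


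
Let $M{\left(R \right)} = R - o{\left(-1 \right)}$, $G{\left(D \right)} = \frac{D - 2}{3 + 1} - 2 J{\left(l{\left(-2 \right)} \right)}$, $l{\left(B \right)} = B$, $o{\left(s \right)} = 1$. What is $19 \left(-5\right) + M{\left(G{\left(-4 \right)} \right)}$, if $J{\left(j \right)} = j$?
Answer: $- \frac{187}{2} \approx -93.5$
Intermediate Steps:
$G{\left(D \right)} = \frac{7}{2} + \frac{D}{4}$ ($G{\left(D \right)} = \frac{D - 2}{3 + 1} - -4 = \frac{-2 + D}{4} + 4 = \left(-2 + D\right) \frac{1}{4} + 4 = \left(- \frac{1}{2} + \frac{D}{4}\right) + 4 = \frac{7}{2} + \frac{D}{4}$)
$M{\left(R \right)} = -1 + R$ ($M{\left(R \right)} = R - 1 = -1 + R$)
$19 \left(-5\right) + M{\left(G{\left(-4 \right)} \right)} = 19 \left(-5\right) + \left(-1 + \left(\frac{7}{2} + \frac{1}{4} \left(-4\right)\right)\right) = -95 + \left(-1 + \left(\frac{7}{2} - 1\right)\right) = -95 + \left(-1 + \frac{5}{2}\right) = -95 + \frac{3}{2} = - \frac{187}{2}$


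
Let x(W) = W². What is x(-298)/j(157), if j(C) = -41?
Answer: -88804/41 ≈ -2166.0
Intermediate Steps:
x(-298)/j(157) = (-298)²/(-41) = 88804*(-1/41) = -88804/41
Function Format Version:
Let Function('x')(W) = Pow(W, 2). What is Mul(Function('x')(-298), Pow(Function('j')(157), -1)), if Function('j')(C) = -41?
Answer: Rational(-88804, 41) ≈ -2166.0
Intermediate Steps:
Mul(Function('x')(-298), Pow(Function('j')(157), -1)) = Mul(Pow(-298, 2), Pow(-41, -1)) = Mul(88804, Rational(-1, 41)) = Rational(-88804, 41)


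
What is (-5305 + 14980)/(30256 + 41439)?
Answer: 1935/14339 ≈ 0.13495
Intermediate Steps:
(-5305 + 14980)/(30256 + 41439) = 9675/71695 = 9675*(1/71695) = 1935/14339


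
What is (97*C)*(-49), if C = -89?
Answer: 423017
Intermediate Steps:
(97*C)*(-49) = (97*(-89))*(-49) = -8633*(-49) = 423017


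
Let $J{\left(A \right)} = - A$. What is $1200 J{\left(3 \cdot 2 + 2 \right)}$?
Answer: $-9600$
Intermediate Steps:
$1200 J{\left(3 \cdot 2 + 2 \right)} = 1200 \left(- (3 \cdot 2 + 2)\right) = 1200 \left(- (6 + 2)\right) = 1200 \left(\left(-1\right) 8\right) = 1200 \left(-8\right) = -9600$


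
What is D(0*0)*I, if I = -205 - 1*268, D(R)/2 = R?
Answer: 0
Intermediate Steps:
D(R) = 2*R
I = -473 (I = -205 - 268 = -473)
D(0*0)*I = (2*(0*0))*(-473) = (2*0)*(-473) = 0*(-473) = 0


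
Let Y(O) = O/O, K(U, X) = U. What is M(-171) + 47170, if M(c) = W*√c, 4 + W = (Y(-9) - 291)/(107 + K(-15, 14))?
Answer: 47170 - 987*I*√19/46 ≈ 47170.0 - 93.527*I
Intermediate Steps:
Y(O) = 1
W = -329/46 (W = -4 + (1 - 291)/(107 - 15) = -4 - 290/92 = -4 - 290*1/92 = -4 - 145/46 = -329/46 ≈ -7.1522)
M(c) = -329*√c/46
M(-171) + 47170 = -987*I*√19/46 + 47170 = 47170 - 987*I*√19/46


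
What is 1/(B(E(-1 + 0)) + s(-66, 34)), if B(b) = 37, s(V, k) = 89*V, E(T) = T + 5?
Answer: -1/5837 ≈ -0.00017132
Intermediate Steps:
E(T) = 5 + T
1/(B(E(-1 + 0)) + s(-66, 34)) = 1/(37 + 89*(-66)) = 1/(37 - 5874) = 1/(-5837) = -1/5837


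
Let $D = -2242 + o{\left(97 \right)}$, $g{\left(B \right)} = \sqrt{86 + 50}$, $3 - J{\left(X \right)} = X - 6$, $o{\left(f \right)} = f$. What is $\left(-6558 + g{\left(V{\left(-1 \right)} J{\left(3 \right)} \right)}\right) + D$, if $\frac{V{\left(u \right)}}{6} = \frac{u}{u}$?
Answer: $-8703 + 2 \sqrt{34} \approx -8691.3$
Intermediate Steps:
$V{\left(u \right)} = 6$ ($V{\left(u \right)} = 6 \frac{u}{u} = 6 \cdot 1 = 6$)
$J{\left(X \right)} = 9 - X$ ($J{\left(X \right)} = 3 - \left(X - 6\right) = 3 - \left(-6 + X\right) = 9 - X$)
$g{\left(B \right)} = 2 \sqrt{34}$ ($g{\left(B \right)} = \sqrt{136} = 2 \sqrt{34}$)
$D = -2145$ ($D = -2242 + 97 = -2145$)
$\left(-6558 + g{\left(V{\left(-1 \right)} J{\left(3 \right)} \right)}\right) + D = \left(-6558 + 2 \sqrt{34}\right) - 2145 = -8703 + 2 \sqrt{34}$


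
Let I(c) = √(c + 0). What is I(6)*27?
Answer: 27*√6 ≈ 66.136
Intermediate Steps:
I(c) = √c
I(6)*27 = √6*27 = 27*√6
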